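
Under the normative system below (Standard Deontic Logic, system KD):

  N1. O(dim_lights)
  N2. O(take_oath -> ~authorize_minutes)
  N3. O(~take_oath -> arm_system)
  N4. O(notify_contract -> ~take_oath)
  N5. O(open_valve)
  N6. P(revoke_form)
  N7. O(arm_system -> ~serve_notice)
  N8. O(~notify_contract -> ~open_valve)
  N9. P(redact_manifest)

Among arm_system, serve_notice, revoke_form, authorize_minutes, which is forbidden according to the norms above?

Premise 5 states O(open_valve) outright.
The contrapositive of premise 8 (O(~notify_contract -> ~open_valve)) is O(open_valve -> notify_contract), and O(open_valve) is already established, so O(notify_contract).
Applying K to premise 4 (O(notify_contract -> ~take_oath)) and O(notify_contract) yields O(~take_oath).
Applying K to premise 3 (O(~take_oath -> arm_system)) and O(~take_oath) yields O(arm_system).
Premise 7 is O(arm_system -> ~serve_notice); since O(arm_system), deontic closure gives O(~serve_notice).
So O(~serve_notice) holds, i.e. serve_notice is forbidden. None of the other listed options is forbidden under the premises.

serve_notice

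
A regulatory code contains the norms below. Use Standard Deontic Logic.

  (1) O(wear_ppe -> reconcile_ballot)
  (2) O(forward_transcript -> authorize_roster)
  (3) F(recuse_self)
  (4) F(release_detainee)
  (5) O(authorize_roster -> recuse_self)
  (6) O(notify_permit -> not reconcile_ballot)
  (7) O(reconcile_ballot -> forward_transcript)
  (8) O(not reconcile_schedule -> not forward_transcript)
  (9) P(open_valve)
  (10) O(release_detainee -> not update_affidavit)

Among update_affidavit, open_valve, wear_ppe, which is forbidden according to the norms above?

F(recuse_self) at premise 3 means O(not recuse_self).
The contrapositive of premise 5 (O(authorize_roster -> recuse_self)) is O(not recuse_self -> not authorize_roster), and O(not recuse_self) is already established, so O(not authorize_roster).
The contrapositive of premise 2 (O(forward_transcript -> authorize_roster)) is O(not authorize_roster -> not forward_transcript), and O(not authorize_roster) is already established, so O(not forward_transcript).
The contrapositive of premise 7 (O(reconcile_ballot -> forward_transcript)) is O(not forward_transcript -> not reconcile_ballot), and O(not forward_transcript) is already established, so O(not reconcile_ballot).
Premise 1 is O(wear_ppe -> reconcile_ballot); contrapositively O(not reconcile_ballot -> not wear_ppe). Since O(not reconcile_ballot) holds, K gives O(not wear_ppe).
So O(not wear_ppe) holds, i.e. wear_ppe is forbidden. None of the other listed options is forbidden under the premises.

wear_ppe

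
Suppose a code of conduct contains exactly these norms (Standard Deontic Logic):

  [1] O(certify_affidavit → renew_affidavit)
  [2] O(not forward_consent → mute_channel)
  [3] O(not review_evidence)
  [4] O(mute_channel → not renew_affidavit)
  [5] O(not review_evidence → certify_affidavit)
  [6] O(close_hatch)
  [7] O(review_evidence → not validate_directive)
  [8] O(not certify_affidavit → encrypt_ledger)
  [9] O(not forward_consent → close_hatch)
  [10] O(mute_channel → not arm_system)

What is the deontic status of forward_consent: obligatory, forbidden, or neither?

Obligatory

Premise 3 states O(not review_evidence) outright.
Premise 5 is O(not review_evidence → certify_affidavit); since O(not review_evidence), deontic closure gives O(certify_affidavit).
From O(certify_affidavit) and premise 1, O(certify_affidavit → renew_affidavit), we obtain O(renew_affidavit).
The contrapositive of premise 4 (O(mute_channel → not renew_affidavit)) is O(renew_affidavit → not mute_channel), and O(renew_affidavit) is already established, so O(not mute_channel).
Premise 2, O(not forward_consent → mute_channel), contraposes to O(not mute_channel → forward_consent); with O(not mute_channel) we get O(forward_consent).
Premises 6, 7, 8, 9, 10 do not contribute to this derivation.
Hence forward_consent is obligatory.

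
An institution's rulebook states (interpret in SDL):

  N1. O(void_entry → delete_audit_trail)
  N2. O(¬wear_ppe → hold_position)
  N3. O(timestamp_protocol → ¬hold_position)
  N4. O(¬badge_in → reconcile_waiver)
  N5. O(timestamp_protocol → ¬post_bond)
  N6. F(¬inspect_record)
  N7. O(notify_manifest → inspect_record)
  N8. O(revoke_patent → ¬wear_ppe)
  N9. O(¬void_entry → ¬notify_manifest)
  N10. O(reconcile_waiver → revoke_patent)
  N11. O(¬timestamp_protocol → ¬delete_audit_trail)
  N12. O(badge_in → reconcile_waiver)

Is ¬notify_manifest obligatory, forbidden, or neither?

Obligatory

Premises 4 and 12 are O(¬badge_in → reconcile_waiver) and O(badge_in → reconcile_waiver); every ideal world satisfies ¬badge_in or badge_in, so in either case reconcile_waiver holds — hence O(reconcile_waiver).
Premise 10 is O(reconcile_waiver → revoke_patent); since O(reconcile_waiver), deontic closure gives O(revoke_patent).
Premise 8 is O(revoke_patent → ¬wear_ppe); since O(revoke_patent), deontic closure gives O(¬wear_ppe).
Premise 2 is O(¬wear_ppe → hold_position); since O(¬wear_ppe), deontic closure gives O(hold_position).
Premise 3 is O(timestamp_protocol → ¬hold_position); contrapositively O(hold_position → ¬timestamp_protocol). Since O(hold_position) holds, K gives O(¬timestamp_protocol).
Applying K to premise 11 (O(¬timestamp_protocol → ¬delete_audit_trail)) and O(¬timestamp_protocol) yields O(¬delete_audit_trail).
Premise 1 is O(void_entry → delete_audit_trail); contrapositively O(¬delete_audit_trail → ¬void_entry). Since O(¬delete_audit_trail) holds, K gives O(¬void_entry).
From O(¬void_entry) and premise 9, O(¬void_entry → ¬notify_manifest), we obtain O(¬notify_manifest).
Premises 5, 6, 7 do not contribute to this derivation.
Hence ¬notify_manifest is obligatory.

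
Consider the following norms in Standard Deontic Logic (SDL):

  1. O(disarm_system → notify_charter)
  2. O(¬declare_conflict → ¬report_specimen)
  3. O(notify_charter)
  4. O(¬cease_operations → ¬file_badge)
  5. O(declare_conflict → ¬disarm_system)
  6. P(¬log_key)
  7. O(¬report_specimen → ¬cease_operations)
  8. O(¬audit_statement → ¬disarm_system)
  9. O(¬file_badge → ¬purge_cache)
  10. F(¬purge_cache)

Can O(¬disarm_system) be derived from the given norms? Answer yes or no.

Yes

F(¬purge_cache) at premise 10 means O(purge_cache).
Premise 9, O(¬file_badge → ¬purge_cache), contraposes to O(purge_cache → file_badge); with O(purge_cache) we get O(file_badge).
Premise 4, O(¬cease_operations → ¬file_badge), contraposes to O(file_badge → cease_operations); with O(file_badge) we get O(cease_operations).
Premise 7, O(¬report_specimen → ¬cease_operations), contraposes to O(cease_operations → report_specimen); with O(cease_operations) we get O(report_specimen).
Premise 2 is O(¬declare_conflict → ¬report_specimen); contrapositively O(report_specimen → declare_conflict). Since O(report_specimen) holds, K gives O(declare_conflict).
With premise 5, O(declare_conflict → ¬disarm_system), the K-axiom yields O(¬disarm_system).
Premises 1, 3, 6, 8 do not contribute to this derivation.
So O(¬disarm_system) follows.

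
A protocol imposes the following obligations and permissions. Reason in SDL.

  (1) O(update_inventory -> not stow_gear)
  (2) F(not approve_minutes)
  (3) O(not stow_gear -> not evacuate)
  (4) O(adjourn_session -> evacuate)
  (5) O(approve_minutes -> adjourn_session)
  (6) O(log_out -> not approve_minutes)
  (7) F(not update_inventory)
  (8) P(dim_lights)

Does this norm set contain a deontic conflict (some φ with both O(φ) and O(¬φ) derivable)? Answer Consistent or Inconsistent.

F(not update_inventory) at premise 7 means O(update_inventory).
From O(update_inventory) and premise 1, O(update_inventory -> not stow_gear), we obtain O(not stow_gear).
Applying K to premise 3 (O(not stow_gear -> not evacuate)) and O(not stow_gear) yields O(not evacuate).
Premise 4, O(adjourn_session -> evacuate), contraposes to O(not evacuate -> not adjourn_session); with O(not evacuate) we get O(not adjourn_session).
Premise 5, O(approve_minutes -> adjourn_session), contraposes to O(not adjourn_session -> not approve_minutes); with O(not adjourn_session) we get O(not approve_minutes).
Yet premise 2 is F(not approve_minutes), i.e. O(approve_minutes).
We now have both O(not approve_minutes) and O(approve_minutes) — approve_minutes is simultaneously obligatory and forbidden, violating the D-axiom.

Inconsistent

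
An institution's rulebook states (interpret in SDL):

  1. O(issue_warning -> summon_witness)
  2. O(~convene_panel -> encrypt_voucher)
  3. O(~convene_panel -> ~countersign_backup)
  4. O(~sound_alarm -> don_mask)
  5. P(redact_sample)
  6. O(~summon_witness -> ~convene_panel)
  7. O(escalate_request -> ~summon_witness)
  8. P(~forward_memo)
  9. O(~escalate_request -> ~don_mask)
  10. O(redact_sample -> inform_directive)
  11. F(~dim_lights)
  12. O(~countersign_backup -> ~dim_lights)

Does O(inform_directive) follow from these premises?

Premise 10 is O(redact_sample -> inform_directive), but O(redact_sample) is not derivable from the premises (the permission P(redact_sample) asserts only ~O(~redact_sample), not O(redact_sample)), so it does not yield O(inform_directive).
No other premise forces O(inform_directive). An ideal world satisfying every premise can still have inform_directive false, so O(inform_directive) is not derivable.

No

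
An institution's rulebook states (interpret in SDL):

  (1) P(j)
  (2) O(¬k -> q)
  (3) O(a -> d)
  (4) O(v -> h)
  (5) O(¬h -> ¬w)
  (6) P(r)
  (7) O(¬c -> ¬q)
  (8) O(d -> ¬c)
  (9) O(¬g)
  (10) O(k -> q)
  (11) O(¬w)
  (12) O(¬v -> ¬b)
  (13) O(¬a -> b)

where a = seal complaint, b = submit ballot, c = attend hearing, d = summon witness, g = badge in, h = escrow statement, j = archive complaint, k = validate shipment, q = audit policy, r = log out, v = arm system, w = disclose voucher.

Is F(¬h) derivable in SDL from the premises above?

Yes

By case analysis on ¬k: premise 2 gives O(¬k -> q) and premise 10 gives O(k -> q), so O(q) either way.
Premise 7, O(¬c -> ¬q), contraposes to O(q -> c); with O(q) we get O(c).
Premise 8, O(d -> ¬c), contraposes to O(c -> ¬d); with O(c) we get O(¬d).
Premise 3 is O(a -> d); contrapositively O(¬d -> ¬a). Since O(¬d) holds, K gives O(¬a).
Premise 13 is O(¬a -> b); since O(¬a), deontic closure gives O(b).
The contrapositive of premise 12 (O(¬v -> ¬b)) is O(b -> v), and O(b) is already established, so O(v).
With premise 4, O(v -> h), the K-axiom yields O(h).
Premises 1, 5, 6, 9, 11 do not contribute to this derivation.
So O(h) holds, i.e. F(¬h). The claim follows.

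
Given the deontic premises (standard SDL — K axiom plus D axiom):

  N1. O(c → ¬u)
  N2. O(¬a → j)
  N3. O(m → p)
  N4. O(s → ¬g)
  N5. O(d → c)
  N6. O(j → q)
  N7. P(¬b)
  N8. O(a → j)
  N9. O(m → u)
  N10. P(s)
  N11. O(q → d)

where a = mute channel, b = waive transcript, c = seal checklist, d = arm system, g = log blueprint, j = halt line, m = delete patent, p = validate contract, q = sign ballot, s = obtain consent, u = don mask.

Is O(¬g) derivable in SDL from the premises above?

Premise 4 is O(s → ¬g), but O(s) is not derivable from the premises (the permission P(s) asserts only ¬O(¬s), not O(s)), so it does not yield O(¬g).
No other premise forces O(¬g). An ideal world satisfying every premise can still have ¬g false, so O(¬g) is not derivable.

No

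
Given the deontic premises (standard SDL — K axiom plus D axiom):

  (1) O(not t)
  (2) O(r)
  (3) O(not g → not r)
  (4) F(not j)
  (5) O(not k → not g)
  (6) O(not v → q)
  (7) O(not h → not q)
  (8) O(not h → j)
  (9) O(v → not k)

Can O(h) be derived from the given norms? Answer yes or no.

Yes

Premise 2 gives O(r).
Premise 3 is O(not g → not r); contrapositively O(r → g). Since O(r) holds, K gives O(g).
The contrapositive of premise 5 (O(not k → not g)) is O(g → k), and O(g) is already established, so O(k).
The contrapositive of premise 9 (O(v → not k)) is O(k → not v), and O(k) is already established, so O(not v).
Premise 6 is O(not v → q); since O(not v), deontic closure gives O(q).
The contrapositive of premise 7 (O(not h → not q)) is O(q → h), and O(q) is already established, so O(h).
Premises 1, 4, 8 do not contribute to this derivation.
So O(h) follows.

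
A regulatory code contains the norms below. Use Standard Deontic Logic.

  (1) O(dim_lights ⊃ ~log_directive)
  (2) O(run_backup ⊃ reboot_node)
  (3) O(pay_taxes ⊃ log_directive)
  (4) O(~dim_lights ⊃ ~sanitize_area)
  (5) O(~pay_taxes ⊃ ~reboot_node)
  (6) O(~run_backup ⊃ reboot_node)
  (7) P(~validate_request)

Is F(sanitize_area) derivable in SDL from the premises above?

By case analysis on run_backup: premise 2 gives O(run_backup ⊃ reboot_node) and premise 6 gives O(~run_backup ⊃ reboot_node), so O(reboot_node) either way.
Premise 5 is O(~pay_taxes ⊃ ~reboot_node); contrapositively O(reboot_node ⊃ pay_taxes). Since O(reboot_node) holds, K gives O(pay_taxes).
With premise 3, O(pay_taxes ⊃ log_directive), the K-axiom yields O(log_directive).
The contrapositive of premise 1 (O(dim_lights ⊃ ~log_directive)) is O(log_directive ⊃ ~dim_lights), and O(log_directive) is already established, so O(~dim_lights).
From O(~dim_lights) and premise 4, O(~dim_lights ⊃ ~sanitize_area), we obtain O(~sanitize_area).
Premise 7 does not contribute to this derivation.
So O(~sanitize_area) holds, i.e. F(sanitize_area). The claim follows.

Yes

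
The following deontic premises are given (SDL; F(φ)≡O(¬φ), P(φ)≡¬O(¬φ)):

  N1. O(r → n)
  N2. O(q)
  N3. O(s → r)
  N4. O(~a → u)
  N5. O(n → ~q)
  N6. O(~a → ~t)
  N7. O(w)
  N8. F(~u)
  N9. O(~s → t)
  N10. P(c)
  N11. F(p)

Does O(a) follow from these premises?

Premise 2 gives O(q).
The contrapositive of premise 5 (O(n → ~q)) is O(q → ~n), and O(q) is already established, so O(~n).
Premise 1, O(r → n), contraposes to O(~n → ~r); with O(~n) we get O(~r).
The contrapositive of premise 3 (O(s → r)) is O(~r → ~s), and O(~r) is already established, so O(~s).
Applying K to premise 9 (O(~s → t)) and O(~s) yields O(t).
Premise 6 is O(~a → ~t); contrapositively O(t → a). Since O(t) holds, K gives O(a).
Premises 4, 7, 8, 10, 11 do not contribute to this derivation.
So O(a) follows.

Yes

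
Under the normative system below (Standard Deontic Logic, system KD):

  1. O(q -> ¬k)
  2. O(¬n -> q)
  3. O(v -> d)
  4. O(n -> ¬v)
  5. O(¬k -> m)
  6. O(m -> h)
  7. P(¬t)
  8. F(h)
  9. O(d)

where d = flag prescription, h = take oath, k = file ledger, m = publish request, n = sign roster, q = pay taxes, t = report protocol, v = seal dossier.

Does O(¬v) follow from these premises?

Yes

F(h) at premise 8 means O(¬h).
The contrapositive of premise 6 (O(m -> h)) is O(¬h -> ¬m), and O(¬h) is already established, so O(¬m).
Premise 5 is O(¬k -> m); contrapositively O(¬m -> k). Since O(¬m) holds, K gives O(k).
Premise 1, O(q -> ¬k), contraposes to O(k -> ¬q); with O(k) we get O(¬q).
The contrapositive of premise 2 (O(¬n -> q)) is O(¬q -> n), and O(¬q) is already established, so O(n).
Premise 4 is O(n -> ¬v); since O(n), deontic closure gives O(¬v).
Premises 3, 7, 9 do not contribute to this derivation.
So O(¬v) follows.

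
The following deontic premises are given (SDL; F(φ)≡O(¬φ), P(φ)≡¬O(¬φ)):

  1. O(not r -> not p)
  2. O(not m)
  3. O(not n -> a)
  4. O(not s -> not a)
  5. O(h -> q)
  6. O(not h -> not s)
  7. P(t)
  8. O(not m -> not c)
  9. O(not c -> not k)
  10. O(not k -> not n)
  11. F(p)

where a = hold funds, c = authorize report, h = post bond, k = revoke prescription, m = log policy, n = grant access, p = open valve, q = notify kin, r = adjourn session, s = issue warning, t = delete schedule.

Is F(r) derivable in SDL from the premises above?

No

Premise 1 is O(not r -> not p); even if O(not p) held, inferring O(not r) would be affirming the consequent — invalid.
No other premise forces O(not r). An ideal world satisfying every premise can still have r true, so F(r) is not derivable.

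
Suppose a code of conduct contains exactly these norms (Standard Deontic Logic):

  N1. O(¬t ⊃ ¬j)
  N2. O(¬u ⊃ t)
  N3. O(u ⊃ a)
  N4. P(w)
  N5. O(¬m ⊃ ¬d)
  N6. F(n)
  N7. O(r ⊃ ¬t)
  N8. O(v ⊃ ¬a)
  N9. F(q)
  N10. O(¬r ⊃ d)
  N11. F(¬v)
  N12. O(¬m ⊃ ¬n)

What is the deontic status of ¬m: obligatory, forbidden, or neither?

F(¬v) at premise 11 means O(v).
From O(v) and premise 8, O(v ⊃ ¬a), we obtain O(¬a).
Premise 3 is O(u ⊃ a); contrapositively O(¬a ⊃ ¬u). Since O(¬a) holds, K gives O(¬u).
Applying K to premise 2 (O(¬u ⊃ t)) and O(¬u) yields O(t).
Premise 7, O(r ⊃ ¬t), contraposes to O(t ⊃ ¬r); with O(t) we get O(¬r).
With premise 10, O(¬r ⊃ d), the K-axiom yields O(d).
Premise 5, O(¬m ⊃ ¬d), contraposes to O(d ⊃ m); with O(d) we get O(m).
Premises 1, 4, 6, 9, 12 do not contribute to this derivation.
Thus O(m), which is F(¬m): ¬m is forbidden.

Forbidden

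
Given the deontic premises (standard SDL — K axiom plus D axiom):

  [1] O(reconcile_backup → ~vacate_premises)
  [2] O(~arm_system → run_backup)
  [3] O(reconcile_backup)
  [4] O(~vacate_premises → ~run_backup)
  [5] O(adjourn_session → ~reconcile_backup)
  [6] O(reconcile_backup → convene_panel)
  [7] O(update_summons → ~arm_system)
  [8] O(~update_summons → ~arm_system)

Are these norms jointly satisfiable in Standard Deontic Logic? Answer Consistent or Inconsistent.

Inconsistent

Premises 7 and 8 are O(update_summons → ~arm_system) and O(~update_summons → ~arm_system); every ideal world satisfies update_summons or ~update_summons, so in either case ~arm_system holds — hence O(~arm_system).
With premise 2, O(~arm_system → run_backup), the K-axiom yields O(run_backup).
The contrapositive of premise 4 (O(~vacate_premises → ~run_backup)) is O(run_backup → vacate_premises), and O(run_backup) is already established, so O(vacate_premises).
The contrapositive of premise 1 (O(reconcile_backup → ~vacate_premises)) is O(vacate_premises → ~reconcile_backup), and O(vacate_premises) is already established, so O(~reconcile_backup).
However, premise 3 gives O(reconcile_backup).
We now have both O(~reconcile_backup) and O(reconcile_backup) — reconcile_backup is simultaneously obligatory and forbidden, violating the D-axiom.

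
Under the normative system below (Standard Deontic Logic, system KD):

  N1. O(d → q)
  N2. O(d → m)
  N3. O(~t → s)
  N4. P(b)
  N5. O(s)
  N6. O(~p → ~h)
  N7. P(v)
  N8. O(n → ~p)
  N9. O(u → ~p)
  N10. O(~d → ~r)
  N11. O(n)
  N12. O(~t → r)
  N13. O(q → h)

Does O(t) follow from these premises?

Premise 11 states O(n) outright.
Applying K to premise 8 (O(n → ~p)) and O(n) yields O(~p).
Premise 6 is O(~p → ~h); since O(~p), deontic closure gives O(~h).
Premise 13, O(q → h), contraposes to O(~h → ~q); with O(~h) we get O(~q).
Premise 1, O(d → q), contraposes to O(~q → ~d); with O(~q) we get O(~d).
With premise 10, O(~d → ~r), the K-axiom yields O(~r).
Premise 12, O(~t → r), contraposes to O(~r → t); with O(~r) we get O(t).
Premises 2, 3, 4, 5, 7, 9 do not contribute to this derivation.
So O(t) follows.

Yes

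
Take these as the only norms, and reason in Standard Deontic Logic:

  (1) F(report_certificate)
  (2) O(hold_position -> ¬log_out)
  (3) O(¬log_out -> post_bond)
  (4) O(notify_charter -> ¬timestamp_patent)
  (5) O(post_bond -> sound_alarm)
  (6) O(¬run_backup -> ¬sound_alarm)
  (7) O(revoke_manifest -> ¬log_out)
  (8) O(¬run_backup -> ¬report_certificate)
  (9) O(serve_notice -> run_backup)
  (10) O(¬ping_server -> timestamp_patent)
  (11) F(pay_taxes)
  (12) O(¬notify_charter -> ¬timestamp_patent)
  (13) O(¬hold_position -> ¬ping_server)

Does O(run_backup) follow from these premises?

Premises 12 and 4 are O(¬notify_charter -> ¬timestamp_patent) and O(notify_charter -> ¬timestamp_patent); every ideal world satisfies ¬notify_charter or notify_charter, so in either case ¬timestamp_patent holds — hence O(¬timestamp_patent).
Premise 10 is O(¬ping_server -> timestamp_patent); contrapositively O(¬timestamp_patent -> ping_server). Since O(¬timestamp_patent) holds, K gives O(ping_server).
Premise 13, O(¬hold_position -> ¬ping_server), contraposes to O(ping_server -> hold_position); with O(ping_server) we get O(hold_position).
Applying K to premise 2 (O(hold_position -> ¬log_out)) and O(hold_position) yields O(¬log_out).
Premise 3 is O(¬log_out -> post_bond); since O(¬log_out), deontic closure gives O(post_bond).
Premise 5 is O(post_bond -> sound_alarm); since O(post_bond), deontic closure gives O(sound_alarm).
Premise 6 is O(¬run_backup -> ¬sound_alarm); contrapositively O(sound_alarm -> run_backup). Since O(sound_alarm) holds, K gives O(run_backup).
Premises 1, 7, 8, 9, 11 do not contribute to this derivation.
So O(run_backup) follows.

Yes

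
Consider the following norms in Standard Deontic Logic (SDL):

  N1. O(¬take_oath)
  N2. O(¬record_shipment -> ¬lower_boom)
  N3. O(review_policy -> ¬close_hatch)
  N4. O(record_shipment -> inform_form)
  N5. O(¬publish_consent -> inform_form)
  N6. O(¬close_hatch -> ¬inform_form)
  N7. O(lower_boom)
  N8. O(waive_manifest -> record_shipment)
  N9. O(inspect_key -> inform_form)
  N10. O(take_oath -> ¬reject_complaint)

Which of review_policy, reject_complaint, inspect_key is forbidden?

Premise 7 states O(lower_boom) outright.
The contrapositive of premise 2 (O(¬record_shipment -> ¬lower_boom)) is O(lower_boom -> record_shipment), and O(lower_boom) is already established, so O(record_shipment).
With premise 4, O(record_shipment -> inform_form), the K-axiom yields O(inform_form).
The contrapositive of premise 6 (O(¬close_hatch -> ¬inform_form)) is O(inform_form -> close_hatch), and O(inform_form) is already established, so O(close_hatch).
Premise 3, O(review_policy -> ¬close_hatch), contraposes to O(close_hatch -> ¬review_policy); with O(close_hatch) we get O(¬review_policy).
So O(¬review_policy) holds, i.e. review_policy is forbidden. None of the other listed options is forbidden under the premises.

review_policy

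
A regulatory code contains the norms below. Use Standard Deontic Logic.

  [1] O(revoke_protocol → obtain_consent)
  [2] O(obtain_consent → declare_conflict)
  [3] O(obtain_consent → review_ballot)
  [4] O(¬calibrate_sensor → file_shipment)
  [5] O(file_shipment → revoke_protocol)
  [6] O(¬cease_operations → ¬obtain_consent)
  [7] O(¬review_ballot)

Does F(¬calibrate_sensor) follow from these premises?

Yes

From premise 7 we have O(¬review_ballot).
Premise 3, O(obtain_consent → review_ballot), contraposes to O(¬review_ballot → ¬obtain_consent); with O(¬review_ballot) we get O(¬obtain_consent).
The contrapositive of premise 1 (O(revoke_protocol → obtain_consent)) is O(¬obtain_consent → ¬revoke_protocol), and O(¬obtain_consent) is already established, so O(¬revoke_protocol).
Premise 5, O(file_shipment → revoke_protocol), contraposes to O(¬revoke_protocol → ¬file_shipment); with O(¬revoke_protocol) we get O(¬file_shipment).
The contrapositive of premise 4 (O(¬calibrate_sensor → file_shipment)) is O(¬file_shipment → calibrate_sensor), and O(¬file_shipment) is already established, so O(calibrate_sensor).
Premises 2, 6 do not contribute to this derivation.
So O(calibrate_sensor) holds, i.e. F(¬calibrate_sensor). The claim follows.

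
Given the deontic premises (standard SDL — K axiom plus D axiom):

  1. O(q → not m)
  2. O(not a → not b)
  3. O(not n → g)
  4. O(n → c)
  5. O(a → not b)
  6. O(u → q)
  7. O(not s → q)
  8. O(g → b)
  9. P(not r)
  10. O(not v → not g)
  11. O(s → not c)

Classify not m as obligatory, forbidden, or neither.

Premises 5 and 2 are O(a → not b) and O(not a → not b); every ideal world satisfies a or not a, so in either case not b holds — hence O(not b).
Premise 8 is O(g → b); contrapositively O(not b → not g). Since O(not b) holds, K gives O(not g).
Premise 3 is O(not n → g); contrapositively O(not g → n). Since O(not g) holds, K gives O(n).
With premise 4, O(n → c), the K-axiom yields O(c).
Premise 11, O(s → not c), contraposes to O(c → not s); with O(c) we get O(not s).
Premise 7 is O(not s → q); since O(not s), deontic closure gives O(q).
Applying K to premise 1 (O(q → not m)) and O(q) yields O(not m).
Premises 6, 9, 10 do not contribute to this derivation.
Hence not m is obligatory.

Obligatory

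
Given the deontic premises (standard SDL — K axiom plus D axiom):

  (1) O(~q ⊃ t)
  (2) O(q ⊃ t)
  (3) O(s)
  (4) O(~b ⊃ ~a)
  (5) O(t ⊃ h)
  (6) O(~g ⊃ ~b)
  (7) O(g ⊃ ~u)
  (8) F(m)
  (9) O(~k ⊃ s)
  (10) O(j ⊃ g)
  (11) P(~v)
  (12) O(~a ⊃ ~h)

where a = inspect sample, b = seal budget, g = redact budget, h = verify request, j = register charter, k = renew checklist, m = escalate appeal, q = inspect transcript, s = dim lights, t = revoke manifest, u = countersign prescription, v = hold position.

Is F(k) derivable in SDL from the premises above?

No

Premise 9 is O(~k ⊃ s); even if O(s) held, inferring O(~k) would be affirming the consequent — invalid.
No other premise forces O(~k). An ideal world satisfying every premise can still have k true, so F(k) is not derivable.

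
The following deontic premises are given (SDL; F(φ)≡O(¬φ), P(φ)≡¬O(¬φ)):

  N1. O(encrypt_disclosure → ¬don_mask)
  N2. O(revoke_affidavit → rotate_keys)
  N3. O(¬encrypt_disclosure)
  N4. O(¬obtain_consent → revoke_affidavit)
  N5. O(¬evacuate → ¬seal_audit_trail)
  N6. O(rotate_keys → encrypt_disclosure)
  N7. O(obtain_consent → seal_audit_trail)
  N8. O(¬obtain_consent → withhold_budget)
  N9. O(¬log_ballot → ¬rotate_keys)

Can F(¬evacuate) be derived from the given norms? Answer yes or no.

Premise 3 gives O(¬encrypt_disclosure).
Premise 6, O(rotate_keys → encrypt_disclosure), contraposes to O(¬encrypt_disclosure → ¬rotate_keys); with O(¬encrypt_disclosure) we get O(¬rotate_keys).
Premise 2 is O(revoke_affidavit → rotate_keys); contrapositively O(¬rotate_keys → ¬revoke_affidavit). Since O(¬rotate_keys) holds, K gives O(¬revoke_affidavit).
Premise 4, O(¬obtain_consent → revoke_affidavit), contraposes to O(¬revoke_affidavit → obtain_consent); with O(¬revoke_affidavit) we get O(obtain_consent).
From O(obtain_consent) and premise 7, O(obtain_consent → seal_audit_trail), we obtain O(seal_audit_trail).
Premise 5, O(¬evacuate → ¬seal_audit_trail), contraposes to O(seal_audit_trail → evacuate); with O(seal_audit_trail) we get O(evacuate).
Premises 1, 8, 9 do not contribute to this derivation.
So O(evacuate) holds, i.e. F(¬evacuate). The claim follows.

Yes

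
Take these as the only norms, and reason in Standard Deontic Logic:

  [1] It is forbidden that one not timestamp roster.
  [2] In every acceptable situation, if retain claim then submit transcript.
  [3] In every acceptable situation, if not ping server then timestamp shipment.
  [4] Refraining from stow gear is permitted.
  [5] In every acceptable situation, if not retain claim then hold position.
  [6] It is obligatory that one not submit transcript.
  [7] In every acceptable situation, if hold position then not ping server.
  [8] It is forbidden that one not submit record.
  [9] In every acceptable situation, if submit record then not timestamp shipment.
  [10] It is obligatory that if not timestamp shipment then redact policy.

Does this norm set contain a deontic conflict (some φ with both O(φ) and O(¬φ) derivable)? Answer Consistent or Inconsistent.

Premise 6 gives O(¬submit_transcript).
Premise 2 is O(retain_claim → submit_transcript); contrapositively O(¬submit_transcript → ¬retain_claim). Since O(¬submit_transcript) holds, K gives O(¬retain_claim).
With premise 5, O(¬retain_claim → hold_position), the K-axiom yields O(hold_position).
From O(hold_position) and premise 7, O(hold_position → ¬ping_server), we obtain O(¬ping_server).
From O(¬ping_server) and premise 3, O(¬ping_server → timestamp_shipment), we obtain O(timestamp_shipment).
The contrapositive of premise 9 (O(submit_record → ¬timestamp_shipment)) is O(timestamp_shipment → ¬submit_record), and O(timestamp_shipment) is already established, so O(¬submit_record).
But premise 8, F(¬submit_record), means O(submit_record).
We now have both O(¬submit_record) and O(submit_record) — submit_record is simultaneously obligatory and forbidden, violating the D-axiom.

Inconsistent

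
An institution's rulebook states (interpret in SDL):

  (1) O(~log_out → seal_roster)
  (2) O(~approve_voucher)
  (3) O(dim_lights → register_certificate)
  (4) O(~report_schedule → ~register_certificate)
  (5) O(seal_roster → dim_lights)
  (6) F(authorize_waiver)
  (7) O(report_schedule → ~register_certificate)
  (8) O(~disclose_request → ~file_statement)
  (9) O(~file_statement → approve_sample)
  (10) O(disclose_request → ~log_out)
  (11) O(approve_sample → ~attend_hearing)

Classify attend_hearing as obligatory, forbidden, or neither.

Premises 4 and 7 are O(~report_schedule → ~register_certificate) and O(report_schedule → ~register_certificate); every ideal world satisfies ~report_schedule or report_schedule, so in either case ~register_certificate holds — hence O(~register_certificate).
Premise 3 is O(dim_lights → register_certificate); contrapositively O(~register_certificate → ~dim_lights). Since O(~register_certificate) holds, K gives O(~dim_lights).
Premise 5 is O(seal_roster → dim_lights); contrapositively O(~dim_lights → ~seal_roster). Since O(~dim_lights) holds, K gives O(~seal_roster).
Premise 1, O(~log_out → seal_roster), contraposes to O(~seal_roster → log_out); with O(~seal_roster) we get O(log_out).
Premise 10 is O(disclose_request → ~log_out); contrapositively O(log_out → ~disclose_request). Since O(log_out) holds, K gives O(~disclose_request).
From O(~disclose_request) and premise 8, O(~disclose_request → ~file_statement), we obtain O(~file_statement).
Premise 9 is O(~file_statement → approve_sample); since O(~file_statement), deontic closure gives O(approve_sample).
From O(approve_sample) and premise 11, O(approve_sample → ~attend_hearing), we obtain O(~attend_hearing).
Premises 2, 6 do not contribute to this derivation.
Thus O(~attend_hearing), which is F(attend_hearing): attend_hearing is forbidden.

Forbidden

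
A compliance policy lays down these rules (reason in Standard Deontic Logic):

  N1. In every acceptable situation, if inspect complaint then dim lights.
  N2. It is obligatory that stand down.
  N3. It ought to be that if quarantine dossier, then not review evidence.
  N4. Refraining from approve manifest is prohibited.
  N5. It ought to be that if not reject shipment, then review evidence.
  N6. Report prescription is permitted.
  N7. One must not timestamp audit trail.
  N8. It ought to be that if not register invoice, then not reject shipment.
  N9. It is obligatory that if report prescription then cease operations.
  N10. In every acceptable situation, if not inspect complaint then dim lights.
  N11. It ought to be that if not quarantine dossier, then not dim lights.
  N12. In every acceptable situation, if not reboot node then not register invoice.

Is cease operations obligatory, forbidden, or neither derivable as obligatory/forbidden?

Neither

Premise 9 is O(report_prescription → cease_operations), but O(report_prescription) is not derivable from the premises (the permission P(report_prescription) asserts only ¬O(¬report_prescription), not O(report_prescription)), so it does not yield O(cease_operations).
No premise or chain of K-axiom applications forces O(cease_operations), and none forces O(¬cease_operations). So cease_operations is neither obligatory nor forbidden under these norms.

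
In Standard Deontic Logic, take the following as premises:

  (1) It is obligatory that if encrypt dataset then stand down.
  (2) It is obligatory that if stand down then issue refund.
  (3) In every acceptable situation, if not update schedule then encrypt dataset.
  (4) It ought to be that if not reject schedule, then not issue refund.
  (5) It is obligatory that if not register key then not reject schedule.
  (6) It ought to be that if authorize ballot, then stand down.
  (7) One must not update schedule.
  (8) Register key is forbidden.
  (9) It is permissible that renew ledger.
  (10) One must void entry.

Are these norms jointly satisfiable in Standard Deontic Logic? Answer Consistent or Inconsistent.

Inconsistent

F(update_schedule) at premise 7 means O(¬update_schedule).
Applying K to premise 3 (O(¬update_schedule → encrypt_dataset)) and O(¬update_schedule) yields O(encrypt_dataset).
From O(encrypt_dataset) and premise 1, O(encrypt_dataset → stand_down), we obtain O(stand_down).
From O(stand_down) and premise 2, O(stand_down → issue_refund), we obtain O(issue_refund).
Premise 4, O(¬reject_schedule → ¬issue_refund), contraposes to O(issue_refund → reject_schedule); with O(issue_refund) we get O(reject_schedule).
Premise 5 is O(¬register_key → ¬reject_schedule); contrapositively O(reject_schedule → register_key). Since O(reject_schedule) holds, K gives O(register_key).
Yet premise 8 is F(register_key), i.e. O(¬register_key).
We now have both O(register_key) and O(¬register_key) — register_key is simultaneously obligatory and forbidden, violating the D-axiom.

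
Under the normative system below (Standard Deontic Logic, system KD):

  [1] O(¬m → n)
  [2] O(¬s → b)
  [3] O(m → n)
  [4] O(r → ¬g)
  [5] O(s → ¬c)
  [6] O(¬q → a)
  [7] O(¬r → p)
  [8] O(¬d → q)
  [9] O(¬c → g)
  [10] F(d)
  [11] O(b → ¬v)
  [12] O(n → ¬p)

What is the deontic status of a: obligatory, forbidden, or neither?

Premise 6 is O(¬q → a), but O(¬q) is not derivable from the premises, so it does not yield O(a).
No premise or chain of K-axiom applications forces O(a), and none forces O(¬a). So a is neither obligatory nor forbidden under these norms.

Neither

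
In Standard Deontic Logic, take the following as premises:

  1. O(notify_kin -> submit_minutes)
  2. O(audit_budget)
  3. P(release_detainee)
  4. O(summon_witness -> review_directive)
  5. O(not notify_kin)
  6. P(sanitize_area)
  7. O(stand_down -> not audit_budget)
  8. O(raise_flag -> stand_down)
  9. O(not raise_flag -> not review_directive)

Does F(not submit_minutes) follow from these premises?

Premise 1 is O(notify_kin -> submit_minutes), but O(notify_kin) is not derivable from the premises, so it does not yield O(submit_minutes).
No other premise forces O(submit_minutes). An ideal world satisfying every premise can still have not submit_minutes true, so F(not submit_minutes) is not derivable.

No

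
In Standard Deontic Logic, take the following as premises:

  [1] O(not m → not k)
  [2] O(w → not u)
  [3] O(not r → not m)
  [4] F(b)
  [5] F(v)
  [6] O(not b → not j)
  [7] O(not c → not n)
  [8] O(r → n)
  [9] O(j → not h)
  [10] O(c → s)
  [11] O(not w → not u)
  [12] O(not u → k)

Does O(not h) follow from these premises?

No

Premise 9 is O(j → not h), but O(j) is not derivable from the premises, so it does not yield O(not h).
No other premise forces O(not h). An ideal world satisfying every premise can still have not h false, so O(not h) is not derivable.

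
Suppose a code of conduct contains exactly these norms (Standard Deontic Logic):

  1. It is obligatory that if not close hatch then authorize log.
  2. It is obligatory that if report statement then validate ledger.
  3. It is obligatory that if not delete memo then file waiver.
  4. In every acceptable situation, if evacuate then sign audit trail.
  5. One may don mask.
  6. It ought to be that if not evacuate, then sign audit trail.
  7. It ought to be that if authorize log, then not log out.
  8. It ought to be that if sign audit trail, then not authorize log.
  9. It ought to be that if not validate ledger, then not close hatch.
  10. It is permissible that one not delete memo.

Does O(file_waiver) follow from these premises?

No

Premise 3 is O(¬delete_memo → file_waiver), but O(¬delete_memo) is not derivable from the premises (the permission P(¬delete_memo) asserts only ¬O(delete_memo), not O(¬delete_memo)), so it does not yield O(file_waiver).
No other premise forces O(file_waiver). An ideal world satisfying every premise can still have file_waiver false, so O(file_waiver) is not derivable.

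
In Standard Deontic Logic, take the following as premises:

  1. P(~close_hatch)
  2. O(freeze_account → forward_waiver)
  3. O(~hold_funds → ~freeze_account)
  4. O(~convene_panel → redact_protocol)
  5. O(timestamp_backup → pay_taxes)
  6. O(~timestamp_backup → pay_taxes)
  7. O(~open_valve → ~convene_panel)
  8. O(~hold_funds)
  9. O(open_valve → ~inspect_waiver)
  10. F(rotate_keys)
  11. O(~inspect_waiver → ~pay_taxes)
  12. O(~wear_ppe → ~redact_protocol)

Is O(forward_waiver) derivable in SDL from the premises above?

Premise 2 is O(freeze_account → forward_waiver), but O(freeze_account) is not derivable from the premises, so it does not yield O(forward_waiver).
No other premise forces O(forward_waiver). An ideal world satisfying every premise can still have forward_waiver false, so O(forward_waiver) is not derivable.

No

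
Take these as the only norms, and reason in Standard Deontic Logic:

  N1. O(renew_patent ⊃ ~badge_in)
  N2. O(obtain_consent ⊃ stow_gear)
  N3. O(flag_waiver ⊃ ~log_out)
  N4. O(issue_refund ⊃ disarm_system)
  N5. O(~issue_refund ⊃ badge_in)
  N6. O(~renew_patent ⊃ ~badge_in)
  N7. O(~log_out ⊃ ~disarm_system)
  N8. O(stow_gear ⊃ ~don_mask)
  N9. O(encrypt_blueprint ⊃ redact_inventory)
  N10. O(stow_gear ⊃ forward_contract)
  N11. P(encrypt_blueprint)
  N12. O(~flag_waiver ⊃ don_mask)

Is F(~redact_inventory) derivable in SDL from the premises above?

Premise 9 is O(encrypt_blueprint ⊃ redact_inventory), but O(encrypt_blueprint) is not derivable from the premises (the permission P(encrypt_blueprint) asserts only ~O(~encrypt_blueprint), not O(encrypt_blueprint)), so it does not yield O(redact_inventory).
No other premise forces O(redact_inventory). An ideal world satisfying every premise can still have ~redact_inventory true, so F(~redact_inventory) is not derivable.

No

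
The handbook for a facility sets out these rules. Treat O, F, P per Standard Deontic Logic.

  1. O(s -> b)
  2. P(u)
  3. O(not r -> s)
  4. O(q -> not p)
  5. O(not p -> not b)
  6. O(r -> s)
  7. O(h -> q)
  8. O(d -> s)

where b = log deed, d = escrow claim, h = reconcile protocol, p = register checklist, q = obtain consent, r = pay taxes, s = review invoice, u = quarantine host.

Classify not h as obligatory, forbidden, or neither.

Obligatory

By case analysis on not r: premise 3 gives O(not r -> s) and premise 6 gives O(r -> s), so O(s) either way.
From O(s) and premise 1, O(s -> b), we obtain O(b).
The contrapositive of premise 5 (O(not p -> not b)) is O(b -> p), and O(b) is already established, so O(p).
Premise 4, O(q -> not p), contraposes to O(p -> not q); with O(p) we get O(not q).
Premise 7 is O(h -> q); contrapositively O(not q -> not h). Since O(not q) holds, K gives O(not h).
Premises 2, 8 do not contribute to this derivation.
Hence not h is obligatory.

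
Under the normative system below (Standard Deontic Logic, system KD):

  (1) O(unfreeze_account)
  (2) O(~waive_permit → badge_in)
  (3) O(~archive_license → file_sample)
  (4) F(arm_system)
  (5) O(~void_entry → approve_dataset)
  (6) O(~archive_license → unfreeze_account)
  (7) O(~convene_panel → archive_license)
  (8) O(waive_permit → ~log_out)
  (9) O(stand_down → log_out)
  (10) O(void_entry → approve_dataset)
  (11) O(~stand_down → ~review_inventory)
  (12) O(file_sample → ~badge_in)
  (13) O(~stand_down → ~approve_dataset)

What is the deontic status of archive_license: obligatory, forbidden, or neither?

Premises 10 and 5 are O(void_entry → approve_dataset) and O(~void_entry → approve_dataset); every ideal world satisfies void_entry or ~void_entry, so in either case approve_dataset holds — hence O(approve_dataset).
Premise 13, O(~stand_down → ~approve_dataset), contraposes to O(approve_dataset → stand_down); with O(approve_dataset) we get O(stand_down).
With premise 9, O(stand_down → log_out), the K-axiom yields O(log_out).
Premise 8 is O(waive_permit → ~log_out); contrapositively O(log_out → ~waive_permit). Since O(log_out) holds, K gives O(~waive_permit).
With premise 2, O(~waive_permit → badge_in), the K-axiom yields O(badge_in).
The contrapositive of premise 12 (O(file_sample → ~badge_in)) is O(badge_in → ~file_sample), and O(badge_in) is already established, so O(~file_sample).
The contrapositive of premise 3 (O(~archive_license → file_sample)) is O(~file_sample → archive_license), and O(~file_sample) is already established, so O(archive_license).
Premises 1, 4, 6, 7, 11 do not contribute to this derivation.
Hence archive_license is obligatory.

Obligatory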